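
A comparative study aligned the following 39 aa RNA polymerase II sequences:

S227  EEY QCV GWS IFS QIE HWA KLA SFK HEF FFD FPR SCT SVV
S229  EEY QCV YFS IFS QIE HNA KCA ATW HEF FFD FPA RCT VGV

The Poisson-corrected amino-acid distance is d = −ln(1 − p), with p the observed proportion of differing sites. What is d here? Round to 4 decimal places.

Differing sites — 7:G/Y; 8:W/F; 17:W/N; 20:L/C; 22:S/A; 23:F/T; 24:K/W; 33:R/A; 34:S/R; 37:S/V; 38:V/G.
p = 11/39 = 0.282051.
d = −ln(1 − 0.282051) = −ln(0.717949) = 0.3314.

0.3314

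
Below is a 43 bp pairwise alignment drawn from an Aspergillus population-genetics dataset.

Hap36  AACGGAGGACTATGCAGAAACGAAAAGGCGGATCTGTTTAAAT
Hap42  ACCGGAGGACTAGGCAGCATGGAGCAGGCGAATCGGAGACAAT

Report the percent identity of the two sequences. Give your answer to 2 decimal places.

69.77%

Mismatches occur at site 2 (A/C), site 13 (T/G), site 18 (A/C), site 20 (A/T), site 21 (C/G), site 24 (A/G), site 25 (A/C), site 31 (G/A), site 35 (T/G), site 37 (T/A), site 38 (T/G), site 39 (T/A), site 40 (A/C).
30 of the 43 sites match, so the percent identity is 30/43 × 100 = 69.77%.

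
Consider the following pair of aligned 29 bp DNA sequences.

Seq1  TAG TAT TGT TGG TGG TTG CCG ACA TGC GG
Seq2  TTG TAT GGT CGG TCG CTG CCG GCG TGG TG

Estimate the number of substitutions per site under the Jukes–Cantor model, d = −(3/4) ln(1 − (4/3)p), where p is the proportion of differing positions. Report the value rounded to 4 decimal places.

Differing sites — 2:A/T; 7:T/G; 10:T/C; 14:G/C; 16:T/C; 22:A/G; 24:A/G; 27:C/G; 28:G/T.
p = 9/29 = 0.310345.
d = −0.75 · ln(1 − (4/3)·0.310345) = −0.75 · ln(0.586207) = −0.75 · (-0.534082) = 0.4006.

0.4006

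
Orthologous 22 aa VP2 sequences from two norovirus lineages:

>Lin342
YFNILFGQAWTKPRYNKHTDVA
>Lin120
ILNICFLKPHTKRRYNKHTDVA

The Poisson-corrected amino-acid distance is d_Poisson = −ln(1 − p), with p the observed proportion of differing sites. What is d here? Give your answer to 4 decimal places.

Mismatches occur at site 1 (Y→I), site 2 (F→L), site 5 (L→C), site 7 (G→L), site 8 (Q→K), site 9 (A→P), site 10 (W→H), site 13 (P→R).
p = 8/22 = 0.363636.
d = −ln(1 − 0.363636) = −ln(0.636364) = 0.4520.

0.4520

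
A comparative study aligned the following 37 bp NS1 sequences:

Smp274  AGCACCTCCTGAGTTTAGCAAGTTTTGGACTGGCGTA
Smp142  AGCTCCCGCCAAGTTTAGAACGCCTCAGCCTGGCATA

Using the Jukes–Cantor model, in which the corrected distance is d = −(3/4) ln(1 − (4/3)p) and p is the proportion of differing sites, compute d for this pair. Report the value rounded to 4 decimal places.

0.4740

Mismatches occur at site 4 (A/T), site 7 (T/C), site 8 (C/G), site 10 (T/C), site 11 (G/A), site 19 (C/A), site 21 (A/C), site 23 (T/C), site 24 (T/C), site 26 (T/C), site 27 (G/A), site 29 (A/C), site 35 (G/A).
p = 13/37 = 0.351351.
d = −0.75 · ln(1 − (4/3)·0.351351) = −0.75 · ln(0.531532) = −0.75 · (-0.631992) = 0.4740.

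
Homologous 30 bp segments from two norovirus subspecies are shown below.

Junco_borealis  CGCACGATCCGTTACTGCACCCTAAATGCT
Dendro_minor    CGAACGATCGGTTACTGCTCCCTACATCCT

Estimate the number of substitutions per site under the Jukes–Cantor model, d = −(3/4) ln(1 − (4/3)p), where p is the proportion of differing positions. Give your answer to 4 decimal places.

Differing sites — 3:C/A; 10:C/G; 19:A/T; 25:A/C; 28:G/C.
p = 5/30 = 0.166667.
d = −0.75 · ln(1 − (4/3)·0.166667) = −0.75 · ln(0.777777) = −0.75 · (-0.251315) = 0.1885.

0.1885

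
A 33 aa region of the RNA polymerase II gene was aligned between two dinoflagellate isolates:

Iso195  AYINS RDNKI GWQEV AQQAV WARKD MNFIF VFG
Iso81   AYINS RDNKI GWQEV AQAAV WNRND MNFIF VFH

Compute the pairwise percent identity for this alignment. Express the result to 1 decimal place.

Differing sites — 18:Q/A; 22:A/N; 24:K/N; 33:G/H.
29 of the 33 sites match, so the percent identity is 29/33 × 100 = 87.9%.

87.9%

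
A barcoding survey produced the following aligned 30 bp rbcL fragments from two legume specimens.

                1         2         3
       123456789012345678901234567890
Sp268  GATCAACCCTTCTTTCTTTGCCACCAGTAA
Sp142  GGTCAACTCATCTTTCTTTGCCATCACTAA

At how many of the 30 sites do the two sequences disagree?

Mismatches occur at site 2 (A→G), site 8 (C→T), site 10 (T→A), site 24 (C→T), site 27 (G→C).
That gives 5 mismatches out of 30 aligned sites, so the Hamming distance is 5.

5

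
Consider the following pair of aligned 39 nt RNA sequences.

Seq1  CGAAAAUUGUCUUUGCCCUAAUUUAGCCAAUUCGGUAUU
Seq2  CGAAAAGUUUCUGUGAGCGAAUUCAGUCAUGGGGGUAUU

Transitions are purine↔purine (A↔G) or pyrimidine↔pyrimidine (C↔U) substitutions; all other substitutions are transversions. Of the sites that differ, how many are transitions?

2

Differing sites — 7:U/G (Tv); 9:G/U (Tv); 13:U/G (Tv); 16:C/A (Tv); 17:C/G (Tv); 19:U/G (Tv); 24:U/C (Ti); 27:C/U (Ti); 30:A/U (Tv); 31:U/G (Tv); 32:U/G (Tv); 33:C/G (Tv).
Of the 12 differences, 2 transitions and 10 transversions, so the answer is 2.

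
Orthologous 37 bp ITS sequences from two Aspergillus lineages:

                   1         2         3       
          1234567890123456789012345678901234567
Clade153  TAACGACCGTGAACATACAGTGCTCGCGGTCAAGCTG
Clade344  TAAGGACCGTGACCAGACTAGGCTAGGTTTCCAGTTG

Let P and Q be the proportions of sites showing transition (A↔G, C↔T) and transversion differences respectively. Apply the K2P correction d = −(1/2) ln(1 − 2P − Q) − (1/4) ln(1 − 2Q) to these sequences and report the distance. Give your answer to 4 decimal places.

Differing sites — 4:C/G (Tv); 13:A/C (Tv); 16:T/G (Tv); 19:A/T (Tv); 20:G/A (Ti); 21:T/G (Tv); 25:C/A (Tv); 27:C/G (Tv); 28:G/T (Tv); 29:G/T (Tv); 32:A/C (Tv); 35:C/T (Ti).
Of the 12 differences, 2 transitions and 10 transversions over 37 sites: P = 2/37 = 0.054054, Q = 10/37 = 0.270270.
d = −0.5·ln(0.621622) − 0.25·ln(0.459460) = −0.5·(-0.475423) − 0.25·(-0.777703) = 0.4321.

0.4321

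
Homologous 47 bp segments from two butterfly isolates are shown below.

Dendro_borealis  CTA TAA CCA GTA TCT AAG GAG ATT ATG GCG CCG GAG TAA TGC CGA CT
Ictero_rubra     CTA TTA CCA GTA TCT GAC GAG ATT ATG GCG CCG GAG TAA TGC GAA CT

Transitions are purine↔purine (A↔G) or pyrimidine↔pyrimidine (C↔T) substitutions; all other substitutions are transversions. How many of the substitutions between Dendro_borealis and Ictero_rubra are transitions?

Mismatches occur at site 5 (A↔T, transversion), site 16 (A↔G, transition), site 18 (G↔C, transversion), site 43 (C↔G, transversion), site 44 (G↔A, transition).
Of the 5 differences, 2 transitions and 3 transversions, so the answer is 2.

2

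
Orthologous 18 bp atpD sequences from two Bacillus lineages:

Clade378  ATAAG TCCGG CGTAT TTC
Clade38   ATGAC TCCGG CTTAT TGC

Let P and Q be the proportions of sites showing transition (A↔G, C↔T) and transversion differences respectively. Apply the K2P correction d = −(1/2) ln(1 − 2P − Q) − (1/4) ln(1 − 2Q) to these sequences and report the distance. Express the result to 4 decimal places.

0.2641

The sequences differ at positions 3 (A/G, transition), 5 (G/C, transversion), 12 (G/T, transversion), 17 (T/G, transversion).
Of the 4 differences, 1 transition and 3 transversions over 18 sites: P = 1/18 = 0.055556, Q = 3/18 = 0.166667.
d = −0.5·ln(0.722221) − 0.25·ln(0.666666) = −0.5·(-0.325424) − 0.25·(-0.405466) = 0.2641.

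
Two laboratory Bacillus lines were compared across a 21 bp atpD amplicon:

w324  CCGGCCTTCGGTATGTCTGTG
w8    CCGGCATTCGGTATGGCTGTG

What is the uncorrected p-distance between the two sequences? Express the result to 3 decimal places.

0.095

Mismatches occur at site 6 (C→A), site 16 (T→G).
There are 2 differences over 21 sites, so p = 2/21 = 0.095.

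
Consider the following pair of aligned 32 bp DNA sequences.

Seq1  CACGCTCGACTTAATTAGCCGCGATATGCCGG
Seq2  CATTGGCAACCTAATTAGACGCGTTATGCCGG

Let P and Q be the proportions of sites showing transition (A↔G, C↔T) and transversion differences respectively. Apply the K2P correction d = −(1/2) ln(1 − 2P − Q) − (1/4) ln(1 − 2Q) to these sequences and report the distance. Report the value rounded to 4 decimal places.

Differing sites — 3:C/T (Ti); 4:G/T (Tv); 5:C/G (Tv); 6:T/G (Tv); 8:G/A (Ti); 11:T/C (Ti); 19:C/A (Tv); 24:A/T (Tv).
Of the 8 differences, 3 transitions and 5 transversions over 32 sites: P = 3/32 = 0.093750, Q = 5/32 = 0.156250.
d = −0.5·ln(0.656250) − 0.25·ln(0.687500) = −0.5·(-0.421213) − 0.25·(-0.374693) = 0.3043.

0.3043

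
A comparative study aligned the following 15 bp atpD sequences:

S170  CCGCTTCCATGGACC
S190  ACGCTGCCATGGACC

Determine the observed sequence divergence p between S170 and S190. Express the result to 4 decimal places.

Mismatches occur at site 1 (C/A), site 6 (T/G).
There are 2 differences over 15 sites, so p = 2/15 = 0.1333.

0.1333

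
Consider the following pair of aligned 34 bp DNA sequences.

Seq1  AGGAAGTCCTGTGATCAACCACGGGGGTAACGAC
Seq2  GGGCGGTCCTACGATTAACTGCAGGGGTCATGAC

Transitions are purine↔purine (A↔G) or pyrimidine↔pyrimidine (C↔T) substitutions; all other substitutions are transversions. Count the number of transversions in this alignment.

The sequences differ at positions 1 (A/G, transition), 4 (A/C, transversion), 5 (A/G, transition), 11 (G/A, transition), 12 (T/C, transition), 16 (C/T, transition), 20 (C/T, transition), 21 (A/G, transition), 23 (G/A, transition), 29 (A/C, transversion), 31 (C/T, transition).
Of the 11 differences, 9 transitions and 2 transversions, so the answer is 2.

2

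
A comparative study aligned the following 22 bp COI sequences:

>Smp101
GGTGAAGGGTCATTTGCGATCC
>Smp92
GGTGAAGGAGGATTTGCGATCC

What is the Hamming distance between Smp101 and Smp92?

3

The sequences differ at positions 9 (G/A), 10 (T/G), 11 (C/G).
That gives 3 mismatches out of 22 aligned sites, so the Hamming distance is 3.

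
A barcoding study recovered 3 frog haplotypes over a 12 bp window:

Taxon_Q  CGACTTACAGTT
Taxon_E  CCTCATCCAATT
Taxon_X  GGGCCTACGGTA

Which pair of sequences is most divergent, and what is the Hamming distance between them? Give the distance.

Pairwise Hamming distances:
  Taxon_Q vs Taxon_E: 5
  Taxon_Q vs Taxon_X: 5
  Taxon_E vs Taxon_X: 8
The largest is 8, between Taxon_E and Taxon_X.

8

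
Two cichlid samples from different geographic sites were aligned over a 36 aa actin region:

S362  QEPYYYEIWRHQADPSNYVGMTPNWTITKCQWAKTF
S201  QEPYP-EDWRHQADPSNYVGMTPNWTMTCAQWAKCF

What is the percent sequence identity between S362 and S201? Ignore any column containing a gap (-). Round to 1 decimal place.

82.9%

Excluding the 1 gap column leaves 35 comparable sites.
Mismatches occur at site 5 (Y/P), site 8 (I/D), site 27 (I/M), site 29 (K/C), site 30 (C/A), site 35 (T/C).
29 of the 35 comparable sites match, so the percent identity is 29/35 × 100 = 82.9%.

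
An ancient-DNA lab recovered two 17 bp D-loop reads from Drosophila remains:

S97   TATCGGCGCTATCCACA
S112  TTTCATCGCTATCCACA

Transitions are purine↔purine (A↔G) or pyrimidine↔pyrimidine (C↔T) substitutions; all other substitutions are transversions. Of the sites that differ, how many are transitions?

1

The sequences differ at positions 2 (A/T, transversion), 5 (G/A, transition), 6 (G/T, transversion).
Of the 3 differences, 1 transition and 2 transversions, so the answer is 1.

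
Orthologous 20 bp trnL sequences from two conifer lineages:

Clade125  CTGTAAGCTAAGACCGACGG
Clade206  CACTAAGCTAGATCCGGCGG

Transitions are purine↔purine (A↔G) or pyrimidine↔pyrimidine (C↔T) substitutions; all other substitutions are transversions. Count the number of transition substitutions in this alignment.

3

Mismatches occur at site 2 (T/A, transversion), site 3 (G/C, transversion), site 11 (A/G, transition), site 12 (G/A, transition), site 13 (A/T, transversion), site 17 (A/G, transition).
Of the 6 differences, 3 transitions and 3 transversions, so the answer is 3.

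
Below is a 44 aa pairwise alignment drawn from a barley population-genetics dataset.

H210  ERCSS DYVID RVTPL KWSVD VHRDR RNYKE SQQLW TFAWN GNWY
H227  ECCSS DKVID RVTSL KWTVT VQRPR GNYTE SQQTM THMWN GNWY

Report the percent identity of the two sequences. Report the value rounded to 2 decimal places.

Differing sites — 2:R/C; 7:Y/K; 14:P/S; 18:S/T; 20:D/T; 22:H/Q; 24:D/P; 26:R/G; 29:K/T; 34:L/T; 35:W/M; 37:F/H; 38:A/M.
31 of the 44 sites match, so the percent identity is 31/44 × 100 = 70.45%.

70.45%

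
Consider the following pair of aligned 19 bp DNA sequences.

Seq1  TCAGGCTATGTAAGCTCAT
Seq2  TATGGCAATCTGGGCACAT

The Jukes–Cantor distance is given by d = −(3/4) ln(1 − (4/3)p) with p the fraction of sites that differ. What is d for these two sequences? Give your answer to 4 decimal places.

0.5068

Mismatches occur at site 2 (C↔A), site 3 (A↔T), site 7 (T↔A), site 10 (G↔C), site 12 (A↔G), site 13 (A↔G), site 16 (T↔A).
p = 7/19 = 0.368421.
d = −0.75 · ln(1 − (4/3)·0.368421) = −0.75 · ln(0.508772) = −0.75 · (-0.675755) = 0.5068.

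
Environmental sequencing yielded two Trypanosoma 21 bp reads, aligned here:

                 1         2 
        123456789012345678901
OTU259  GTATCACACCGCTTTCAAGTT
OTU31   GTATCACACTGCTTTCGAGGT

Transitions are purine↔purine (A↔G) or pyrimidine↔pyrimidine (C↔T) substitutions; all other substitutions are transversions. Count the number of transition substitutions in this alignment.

2

The sequences differ at positions 10 (C/T, transition), 17 (A/G, transition), 20 (T/G, transversion).
Of the 3 differences, 2 transitions and 1 transversion, so the answer is 2.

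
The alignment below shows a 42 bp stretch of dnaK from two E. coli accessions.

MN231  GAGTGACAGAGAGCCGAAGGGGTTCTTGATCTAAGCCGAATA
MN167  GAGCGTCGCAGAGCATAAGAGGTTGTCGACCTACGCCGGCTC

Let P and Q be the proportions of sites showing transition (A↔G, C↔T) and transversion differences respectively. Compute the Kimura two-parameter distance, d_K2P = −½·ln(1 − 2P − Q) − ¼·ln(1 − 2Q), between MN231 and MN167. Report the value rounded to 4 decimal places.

0.4432

Differing sites — 4:T/C (Ti); 6:A/T (Tv); 8:A/G (Ti); 9:G/C (Tv); 15:C/A (Tv); 16:G/T (Tv); 20:G/A (Ti); 25:C/G (Tv); 27:T/C (Ti); 30:T/C (Ti); 34:A/C (Tv); 39:A/G (Ti); 40:A/C (Tv); 42:A/C (Tv).
Of the 14 differences, 6 transitions and 8 transversions over 42 sites: P = 6/42 = 0.142857, Q = 8/42 = 0.190476.
d = −0.5·ln(0.523810) − 0.25·ln(0.619048) = −0.5·(-0.646626) − 0.25·(-0.479572) = 0.4432.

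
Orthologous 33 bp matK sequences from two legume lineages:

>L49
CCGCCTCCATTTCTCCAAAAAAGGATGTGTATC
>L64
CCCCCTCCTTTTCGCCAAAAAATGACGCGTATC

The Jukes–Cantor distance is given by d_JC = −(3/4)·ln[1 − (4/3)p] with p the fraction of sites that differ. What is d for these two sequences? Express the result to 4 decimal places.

The sequences differ at positions 3 (G/C), 9 (A/T), 14 (T/G), 23 (G/T), 26 (T/C), 28 (T/C).
p = 6/33 = 0.181818.
d = −0.75 · ln(1 − (4/3)·0.181818) = −0.75 · ln(0.757576) = −0.75 · (-0.277631) = 0.2082.

0.2082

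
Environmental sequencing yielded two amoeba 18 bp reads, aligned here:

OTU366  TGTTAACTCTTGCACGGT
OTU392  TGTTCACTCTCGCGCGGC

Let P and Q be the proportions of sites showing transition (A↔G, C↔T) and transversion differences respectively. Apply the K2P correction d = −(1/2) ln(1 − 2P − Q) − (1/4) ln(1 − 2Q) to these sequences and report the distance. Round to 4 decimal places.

0.2757

Differing sites — 5:A/C (Tv); 11:T/C (Ti); 14:A/G (Ti); 18:T/C (Ti).
Of the 4 differences, 3 transitions and 1 transversion over 18 sites: P = 3/18 = 0.166667, Q = 1/18 = 0.055556.
d = −0.5·ln(0.611110) − 0.25·ln(0.888888) = −0.5·(-0.492478) − 0.25·(-0.117784) = 0.2757.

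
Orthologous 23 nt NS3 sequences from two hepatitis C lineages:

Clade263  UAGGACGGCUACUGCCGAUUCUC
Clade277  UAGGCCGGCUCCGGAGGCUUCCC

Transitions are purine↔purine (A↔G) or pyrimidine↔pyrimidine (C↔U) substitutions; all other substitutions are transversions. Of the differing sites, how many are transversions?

6

The sequences differ at positions 5 (A/C, transversion), 11 (A/C, transversion), 13 (U/G, transversion), 15 (C/A, transversion), 16 (C/G, transversion), 18 (A/C, transversion), 22 (U/C, transition).
Of the 7 differences, 1 transition and 6 transversions, so the answer is 6.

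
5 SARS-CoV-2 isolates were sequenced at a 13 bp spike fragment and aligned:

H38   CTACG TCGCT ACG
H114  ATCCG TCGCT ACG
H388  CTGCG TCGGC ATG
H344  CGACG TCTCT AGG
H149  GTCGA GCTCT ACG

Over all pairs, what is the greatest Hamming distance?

9

Pairwise Hamming distances:
  H38 vs H114: 2
  H38 vs H388: 4
  H38 vs H344: 3
  H38 vs H149: 6
  H114 vs H388: 5
  H114 vs H344: 5
  H114 vs H149: 5
  H388 vs H344: 6
  H388 vs H149: 9
  H344 vs H149: 7
The largest is 9, between H388 and H149.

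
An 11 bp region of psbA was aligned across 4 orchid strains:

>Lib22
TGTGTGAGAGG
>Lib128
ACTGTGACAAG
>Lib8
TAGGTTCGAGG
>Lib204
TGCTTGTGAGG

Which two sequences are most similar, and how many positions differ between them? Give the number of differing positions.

Pairwise Hamming distances:
  Lib22 vs Lib128: 4
  Lib22 vs Lib8: 4
  Lib22 vs Lib204: 3
  Lib128 vs Lib8: 7
  Lib128 vs Lib204: 7
  Lib8 vs Lib204: 5
The smallest is 3, between Lib22 and Lib204.

3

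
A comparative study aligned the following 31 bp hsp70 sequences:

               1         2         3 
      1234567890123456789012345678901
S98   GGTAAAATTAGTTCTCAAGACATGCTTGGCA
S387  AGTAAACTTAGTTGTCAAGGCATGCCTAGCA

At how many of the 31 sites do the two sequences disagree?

Mismatches occur at site 1 (G/A), site 7 (A/C), site 14 (C/G), site 20 (A/G), site 26 (T/C), site 28 (G/A).
That gives 6 mismatches out of 31 aligned sites, so the Hamming distance is 6.

6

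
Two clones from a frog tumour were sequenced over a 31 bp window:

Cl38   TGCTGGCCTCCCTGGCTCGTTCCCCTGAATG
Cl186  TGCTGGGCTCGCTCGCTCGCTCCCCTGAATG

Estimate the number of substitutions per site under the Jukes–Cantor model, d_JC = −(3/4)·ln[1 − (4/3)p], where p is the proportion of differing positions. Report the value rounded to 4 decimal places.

Mismatches occur at site 7 (C↔G), site 11 (C↔G), site 14 (G↔C), site 20 (T↔C).
p = 4/31 = 0.129032.
d = −0.75 · ln(1 − (4/3)·0.129032) = −0.75 · ln(0.827957) = −0.75 · (-0.188794) = 0.1416.

0.1416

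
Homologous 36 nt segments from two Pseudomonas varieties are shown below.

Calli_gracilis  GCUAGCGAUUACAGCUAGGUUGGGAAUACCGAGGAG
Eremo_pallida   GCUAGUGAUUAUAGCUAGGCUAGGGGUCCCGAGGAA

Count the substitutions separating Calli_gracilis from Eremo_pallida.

Differing sites — 6:C/U; 12:C/U; 20:U/C; 22:G/A; 25:A/G; 26:A/G; 28:A/C; 36:G/A.
That gives 8 mismatches out of 36 aligned sites, so the Hamming distance is 8.

8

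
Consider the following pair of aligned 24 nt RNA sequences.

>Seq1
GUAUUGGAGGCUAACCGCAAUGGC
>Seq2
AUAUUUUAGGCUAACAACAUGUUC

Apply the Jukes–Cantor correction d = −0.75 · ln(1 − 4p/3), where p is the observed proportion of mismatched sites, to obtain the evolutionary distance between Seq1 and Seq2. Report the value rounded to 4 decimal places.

Differing sites — 1:G/A; 6:G/U; 7:G/U; 16:C/A; 17:G/A; 20:A/U; 21:U/G; 22:G/U; 23:G/U.
p = 9/24 = 0.375000.
d = −0.75 · ln(1 − (4/3)·0.375000) = −0.75 · ln(0.500000) = −0.75 · (-0.693147) = 0.5199.

0.5199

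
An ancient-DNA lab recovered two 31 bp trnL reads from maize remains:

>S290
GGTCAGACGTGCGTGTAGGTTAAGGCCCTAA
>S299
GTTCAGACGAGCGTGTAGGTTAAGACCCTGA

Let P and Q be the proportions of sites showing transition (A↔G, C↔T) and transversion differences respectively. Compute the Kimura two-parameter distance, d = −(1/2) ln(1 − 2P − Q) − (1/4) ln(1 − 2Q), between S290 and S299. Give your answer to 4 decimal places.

0.1421

Mismatches occur at site 2 (G↔T, transversion), site 10 (T↔A, transversion), site 25 (G↔A, transition), site 30 (A↔G, transition).
Of the 4 differences, 2 transitions and 2 transversions over 31 sites: P = 2/31 = 0.064516, Q = 2/31 = 0.064516.
d = −0.5·ln(0.806452) − 0.25·ln(0.870968) = −0.5·(-0.215111) − 0.25·(-0.138150) = 0.1421.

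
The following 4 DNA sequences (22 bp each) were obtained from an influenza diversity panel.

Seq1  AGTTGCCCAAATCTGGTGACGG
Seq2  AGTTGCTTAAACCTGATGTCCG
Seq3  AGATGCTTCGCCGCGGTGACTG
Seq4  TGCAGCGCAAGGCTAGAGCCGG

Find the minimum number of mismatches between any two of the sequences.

6

Pairwise Hamming distances:
  Seq1 vs Seq2: 6
  Seq1 vs Seq3: 10
  Seq1 vs Seq4: 9
  Seq2 vs Seq3: 9
  Seq2 vs Seq4: 12
  Seq3 vs Seq4: 15
The smallest is 6, between Seq1 and Seq2.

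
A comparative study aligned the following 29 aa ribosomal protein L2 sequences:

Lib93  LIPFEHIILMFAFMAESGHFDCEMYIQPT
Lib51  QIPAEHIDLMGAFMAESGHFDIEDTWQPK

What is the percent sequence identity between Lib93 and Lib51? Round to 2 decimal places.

68.97%

Differing sites — 1:L/Q; 4:F/A; 8:I/D; 11:F/G; 22:C/I; 24:M/D; 25:Y/T; 26:I/W; 29:T/K.
20 of the 29 sites match, so the percent identity is 20/29 × 100 = 68.97%.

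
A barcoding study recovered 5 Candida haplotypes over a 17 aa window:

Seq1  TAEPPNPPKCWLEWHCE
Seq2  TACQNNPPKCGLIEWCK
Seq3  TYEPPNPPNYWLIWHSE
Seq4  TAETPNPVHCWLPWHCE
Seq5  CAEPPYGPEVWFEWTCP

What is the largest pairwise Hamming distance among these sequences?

14

Pairwise Hamming distances:
  Seq1 vs Seq2: 8
  Seq1 vs Seq3: 5
  Seq1 vs Seq4: 4
  Seq1 vs Seq5: 8
  Seq2 vs Seq3: 11
  Seq2 vs Seq4: 10
  Seq2 vs Seq5: 14
  Seq3 vs Seq4: 7
  Seq3 vs Seq5: 11
  Seq4 vs Seq5: 11
The largest is 14, between Seq2 and Seq5.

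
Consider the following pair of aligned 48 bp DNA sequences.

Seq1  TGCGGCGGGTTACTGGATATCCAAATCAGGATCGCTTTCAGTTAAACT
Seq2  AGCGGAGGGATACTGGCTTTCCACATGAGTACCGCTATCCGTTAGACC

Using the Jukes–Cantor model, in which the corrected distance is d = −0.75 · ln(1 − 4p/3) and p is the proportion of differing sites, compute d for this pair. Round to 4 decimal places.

0.3360

The sequences differ at positions 1 (T/A), 6 (C/A), 10 (T/A), 17 (A/C), 19 (A/T), 24 (A/C), 27 (C/G), 30 (G/T), 32 (T/C), 37 (T/A), 40 (A/C), 45 (A/G), 48 (T/C).
p = 13/48 = 0.270833.
d = −0.75 · ln(1 − (4/3)·0.270833) = −0.75 · ln(0.638889) = −0.75 · (-0.448025) = 0.3360.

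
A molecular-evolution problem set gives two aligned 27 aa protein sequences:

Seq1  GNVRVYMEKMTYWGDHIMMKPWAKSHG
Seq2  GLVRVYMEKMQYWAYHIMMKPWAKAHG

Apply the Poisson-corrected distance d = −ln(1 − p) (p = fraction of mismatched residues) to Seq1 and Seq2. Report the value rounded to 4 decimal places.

0.2048

The sequences differ at positions 2 (N/L), 11 (T/Q), 14 (G/A), 15 (D/Y), 25 (S/A).
p = 5/27 = 0.185185.
d = −ln(1 − 0.185185) = −ln(0.814815) = 0.2048.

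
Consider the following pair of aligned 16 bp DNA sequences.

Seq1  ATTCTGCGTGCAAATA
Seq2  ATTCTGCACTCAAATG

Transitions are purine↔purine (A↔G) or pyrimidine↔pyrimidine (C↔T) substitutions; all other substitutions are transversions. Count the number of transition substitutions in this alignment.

Differing sites — 8:G/A (Ti); 9:T/C (Ti); 10:G/T (Tv); 16:A/G (Ti).
Of the 4 differences, 3 transitions and 1 transversion, so the answer is 3.

3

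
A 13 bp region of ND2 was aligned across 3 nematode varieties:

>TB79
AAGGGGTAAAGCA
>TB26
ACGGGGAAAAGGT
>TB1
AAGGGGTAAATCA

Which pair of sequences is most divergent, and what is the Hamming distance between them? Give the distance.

5

Pairwise Hamming distances:
  TB79 vs TB26: 4
  TB79 vs TB1: 1
  TB26 vs TB1: 5
The largest is 5, between TB26 and TB1.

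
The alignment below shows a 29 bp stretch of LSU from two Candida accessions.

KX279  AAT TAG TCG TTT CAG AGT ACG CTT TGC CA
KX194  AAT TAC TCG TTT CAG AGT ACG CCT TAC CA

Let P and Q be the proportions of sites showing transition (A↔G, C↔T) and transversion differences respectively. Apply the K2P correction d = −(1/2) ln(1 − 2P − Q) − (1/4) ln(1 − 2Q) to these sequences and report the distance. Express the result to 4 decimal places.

Differing sites — 6:G/C (Tv); 23:T/C (Ti); 26:G/A (Ti).
Of the 3 differences, 2 transitions and 1 transversion over 29 sites: P = 2/29 = 0.068966, Q = 1/29 = 0.034483.
d = −0.5·ln(0.827585) − 0.25·ln(0.931034) = −0.5·(-0.189243) − 0.25·(-0.071459) = 0.1125.

0.1125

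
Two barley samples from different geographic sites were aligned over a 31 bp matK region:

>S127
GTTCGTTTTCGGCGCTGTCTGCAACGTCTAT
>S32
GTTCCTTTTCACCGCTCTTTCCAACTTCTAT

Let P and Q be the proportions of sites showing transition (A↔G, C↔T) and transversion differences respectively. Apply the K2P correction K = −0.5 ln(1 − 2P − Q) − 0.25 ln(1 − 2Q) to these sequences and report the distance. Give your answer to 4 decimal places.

The sequences differ at positions 5 (G/C, transversion), 11 (G/A, transition), 12 (G/C, transversion), 17 (G/C, transversion), 19 (C/T, transition), 21 (G/C, transversion), 26 (G/T, transversion).
Of the 7 differences, 2 transitions and 5 transversions over 31 sites: P = 2/31 = 0.064516, Q = 5/31 = 0.161290.
d = −0.5·ln(0.709678) − 0.25·ln(0.677420) = −0.5·(-0.342944) − 0.25·(-0.389464) = 0.2688.

0.2688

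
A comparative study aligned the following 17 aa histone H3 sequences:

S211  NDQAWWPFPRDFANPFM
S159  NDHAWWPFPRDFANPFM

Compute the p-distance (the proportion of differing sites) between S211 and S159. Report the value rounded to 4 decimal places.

Differing sites — 3:Q/H.
There are 1 differences over 17 sites, so p = 1/17 = 0.0588.

0.0588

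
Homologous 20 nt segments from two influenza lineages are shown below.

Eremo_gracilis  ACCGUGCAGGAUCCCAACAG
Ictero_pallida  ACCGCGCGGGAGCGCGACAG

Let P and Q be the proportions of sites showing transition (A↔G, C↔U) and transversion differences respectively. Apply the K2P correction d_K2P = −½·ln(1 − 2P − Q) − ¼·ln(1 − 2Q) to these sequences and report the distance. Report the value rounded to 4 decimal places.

The sequences differ at positions 5 (U/C, transition), 8 (A/G, transition), 12 (U/G, transversion), 14 (C/G, transversion), 16 (A/G, transition).
Of the 5 differences, 3 transitions and 2 transversions over 20 sites: P = 3/20 = 0.150000, Q = 2/20 = 0.100000.
d = −0.5·ln(0.600000) − 0.25·ln(0.800000) = −0.5·(-0.510826) − 0.25·(-0.223144) = 0.3112.

0.3112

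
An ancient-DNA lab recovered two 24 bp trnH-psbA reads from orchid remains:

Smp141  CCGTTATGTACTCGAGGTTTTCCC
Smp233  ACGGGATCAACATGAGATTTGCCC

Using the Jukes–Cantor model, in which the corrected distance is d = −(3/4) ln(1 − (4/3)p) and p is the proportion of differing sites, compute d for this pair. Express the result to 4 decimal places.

0.5199

Differing sites — 1:C/A; 4:T/G; 5:T/G; 8:G/C; 9:T/A; 12:T/A; 13:C/T; 17:G/A; 21:T/G.
p = 9/24 = 0.375000.
d = −0.75 · ln(1 − (4/3)·0.375000) = −0.75 · ln(0.500000) = −0.75 · (-0.693147) = 0.5199.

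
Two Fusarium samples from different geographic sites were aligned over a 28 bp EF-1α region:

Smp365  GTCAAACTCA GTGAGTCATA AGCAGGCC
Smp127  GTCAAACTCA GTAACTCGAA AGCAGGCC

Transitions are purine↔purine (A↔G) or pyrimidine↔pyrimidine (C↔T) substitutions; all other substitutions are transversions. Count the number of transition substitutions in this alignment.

The sequences differ at positions 13 (G/A, transition), 15 (G/C, transversion), 18 (A/G, transition), 19 (T/A, transversion).
Of the 4 differences, 2 transitions and 2 transversions, so the answer is 2.

2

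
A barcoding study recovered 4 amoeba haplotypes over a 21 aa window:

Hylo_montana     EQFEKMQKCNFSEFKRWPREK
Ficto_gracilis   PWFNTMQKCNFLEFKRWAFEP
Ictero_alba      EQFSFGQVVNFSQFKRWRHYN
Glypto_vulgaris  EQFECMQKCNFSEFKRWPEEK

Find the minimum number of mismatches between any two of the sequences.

2

Pairwise Hamming distances:
  Hylo_montana vs Ficto_gracilis: 8
  Hylo_montana vs Ictero_alba: 10
  Hylo_montana vs Glypto_vulgaris: 2
  Ficto_gracilis vs Ictero_alba: 13
  Ficto_gracilis vs Glypto_vulgaris: 8
  Ictero_alba vs Glypto_vulgaris: 10
The smallest is 2, between Hylo_montana and Glypto_vulgaris.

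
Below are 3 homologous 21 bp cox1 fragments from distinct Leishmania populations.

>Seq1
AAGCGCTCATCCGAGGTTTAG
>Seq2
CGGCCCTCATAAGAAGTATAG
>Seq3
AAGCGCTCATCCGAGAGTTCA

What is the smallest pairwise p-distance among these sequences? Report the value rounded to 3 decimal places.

0.190

Pairwise Hamming distances:
  Seq1 vs Seq2: 7
  Seq1 vs Seq3: 4
  Seq2 vs Seq3: 11
The smallest is 4 mismatches, between Seq1 and Seq3; p = 4/21 = 0.190.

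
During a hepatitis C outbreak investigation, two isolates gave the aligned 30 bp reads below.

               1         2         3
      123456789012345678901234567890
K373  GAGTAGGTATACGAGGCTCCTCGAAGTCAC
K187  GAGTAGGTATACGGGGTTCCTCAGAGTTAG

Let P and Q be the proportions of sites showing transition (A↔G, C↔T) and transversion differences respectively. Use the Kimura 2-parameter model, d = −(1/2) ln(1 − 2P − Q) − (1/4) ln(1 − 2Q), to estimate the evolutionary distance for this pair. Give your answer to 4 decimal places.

Mismatches occur at site 14 (A↔G, transition), site 17 (C↔T, transition), site 23 (G↔A, transition), site 24 (A↔G, transition), site 28 (C↔T, transition), site 30 (C↔G, transversion).
Of the 6 differences, 5 transitions and 1 transversion over 30 sites: P = 5/30 = 0.166667, Q = 1/30 = 0.033333.
d = −0.5·ln(0.633333) − 0.25·ln(0.933334) = −0.5·(-0.456759) − 0.25·(-0.068992) = 0.2456.

0.2456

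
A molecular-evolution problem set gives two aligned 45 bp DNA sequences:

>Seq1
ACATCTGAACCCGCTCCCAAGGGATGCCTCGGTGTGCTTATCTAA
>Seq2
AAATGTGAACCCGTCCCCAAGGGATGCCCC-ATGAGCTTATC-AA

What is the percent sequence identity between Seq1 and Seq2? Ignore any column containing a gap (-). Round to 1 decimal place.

Excluding the 2 gap columns leaves 43 comparable sites.
The sequences differ at positions 2 (C/A), 5 (C/G), 14 (C/T), 15 (T/C), 29 (T/C), 32 (G/A), 35 (T/A).
36 of the 43 comparable sites match, so the percent identity is 36/43 × 100 = 83.7%.

83.7%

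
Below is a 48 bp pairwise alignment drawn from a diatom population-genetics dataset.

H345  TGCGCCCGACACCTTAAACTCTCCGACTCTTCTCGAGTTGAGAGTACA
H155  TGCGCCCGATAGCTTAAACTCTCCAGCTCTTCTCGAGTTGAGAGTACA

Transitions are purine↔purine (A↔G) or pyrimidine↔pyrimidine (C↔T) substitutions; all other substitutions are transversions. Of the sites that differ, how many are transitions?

3

Differing sites — 10:C/T (Ti); 12:C/G (Tv); 25:G/A (Ti); 26:A/G (Ti).
Of the 4 differences, 3 transitions and 1 transversion, so the answer is 3.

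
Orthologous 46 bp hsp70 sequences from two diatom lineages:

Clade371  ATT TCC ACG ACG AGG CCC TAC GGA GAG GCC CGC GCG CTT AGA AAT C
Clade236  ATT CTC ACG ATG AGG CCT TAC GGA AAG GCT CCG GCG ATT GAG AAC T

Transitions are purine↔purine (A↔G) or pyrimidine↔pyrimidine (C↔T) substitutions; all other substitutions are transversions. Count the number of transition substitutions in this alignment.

11

Differing sites — 4:T/C (Ti); 5:C/T (Ti); 11:C/T (Ti); 18:C/T (Ti); 25:G/A (Ti); 30:C/T (Ti); 32:G/C (Tv); 33:C/G (Tv); 37:C/A (Tv); 40:A/G (Ti); 41:G/A (Ti); 42:A/G (Ti); 45:T/C (Ti); 46:C/T (Ti).
Of the 14 differences, 11 transitions and 3 transversions, so the answer is 11.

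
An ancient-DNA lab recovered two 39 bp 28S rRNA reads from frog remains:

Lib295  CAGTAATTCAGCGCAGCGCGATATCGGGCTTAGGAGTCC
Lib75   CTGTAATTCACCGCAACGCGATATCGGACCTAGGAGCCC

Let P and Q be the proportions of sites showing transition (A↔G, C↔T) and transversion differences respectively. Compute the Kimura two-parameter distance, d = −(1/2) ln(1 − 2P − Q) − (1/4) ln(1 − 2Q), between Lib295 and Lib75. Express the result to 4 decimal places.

The sequences differ at positions 2 (A/T, transversion), 11 (G/C, transversion), 16 (G/A, transition), 28 (G/A, transition), 30 (T/C, transition), 37 (T/C, transition).
Of the 6 differences, 4 transitions and 2 transversions over 39 sites: P = 4/39 = 0.102564, Q = 2/39 = 0.051282.
d = −0.5·ln(0.743590) − 0.25·ln(0.897436) = −0.5·(-0.296265) − 0.25·(-0.108213) = 0.1752.

0.1752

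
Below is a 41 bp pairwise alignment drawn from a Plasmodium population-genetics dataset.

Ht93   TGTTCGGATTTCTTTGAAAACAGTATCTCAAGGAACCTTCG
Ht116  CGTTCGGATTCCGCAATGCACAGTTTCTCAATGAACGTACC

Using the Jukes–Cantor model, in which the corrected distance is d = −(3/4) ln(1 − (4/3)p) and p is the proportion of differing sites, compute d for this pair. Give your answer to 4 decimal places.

0.4556

The sequences differ at positions 1 (T/C), 11 (T/C), 13 (T/G), 14 (T/C), 15 (T/A), 16 (G/A), 17 (A/T), 18 (A/G), 19 (A/C), 25 (A/T), 32 (G/T), 37 (C/G), 39 (T/A), 41 (G/C).
p = 14/41 = 0.341463.
d = −0.75 · ln(1 − (4/3)·0.341463) = −0.75 · ln(0.544716) = −0.75 · (-0.607491) = 0.4556.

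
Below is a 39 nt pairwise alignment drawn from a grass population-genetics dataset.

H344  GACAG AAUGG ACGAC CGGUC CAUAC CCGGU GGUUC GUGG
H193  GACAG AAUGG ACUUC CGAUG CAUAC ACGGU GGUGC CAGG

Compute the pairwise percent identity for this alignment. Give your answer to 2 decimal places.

The sequences differ at positions 13 (G/U), 14 (A/U), 18 (G/A), 20 (C/G), 26 (C/A), 34 (U/G), 36 (G/C), 37 (U/A).
31 of the 39 sites match, so the percent identity is 31/39 × 100 = 79.49%.

79.49%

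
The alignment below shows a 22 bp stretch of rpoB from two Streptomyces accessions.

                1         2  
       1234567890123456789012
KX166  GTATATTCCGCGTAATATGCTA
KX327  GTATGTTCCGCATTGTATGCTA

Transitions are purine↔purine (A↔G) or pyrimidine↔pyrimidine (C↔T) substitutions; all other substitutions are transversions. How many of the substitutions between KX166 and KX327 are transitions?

3

Differing sites — 5:A/G (Ti); 12:G/A (Ti); 14:A/T (Tv); 15:A/G (Ti).
Of the 4 differences, 3 transitions and 1 transversion, so the answer is 3.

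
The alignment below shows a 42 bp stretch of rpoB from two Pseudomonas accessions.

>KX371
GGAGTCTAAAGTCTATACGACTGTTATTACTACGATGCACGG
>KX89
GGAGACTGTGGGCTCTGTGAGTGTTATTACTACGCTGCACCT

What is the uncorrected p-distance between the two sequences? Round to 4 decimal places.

Differing sites — 5:T/A; 8:A/G; 9:A/T; 10:A/G; 12:T/G; 15:A/C; 17:A/G; 18:C/T; 21:C/G; 35:A/C; 41:G/C; 42:G/T.
There are 12 differences over 42 sites, so p = 12/42 = 0.2857.

0.2857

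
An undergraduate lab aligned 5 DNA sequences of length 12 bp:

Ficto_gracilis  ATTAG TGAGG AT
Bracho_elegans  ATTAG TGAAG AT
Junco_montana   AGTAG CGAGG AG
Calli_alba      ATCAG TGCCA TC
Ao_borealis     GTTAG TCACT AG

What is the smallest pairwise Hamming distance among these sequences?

1

Pairwise Hamming distances:
  Ficto_gracilis vs Bracho_elegans: 1
  Ficto_gracilis vs Junco_montana: 3
  Ficto_gracilis vs Calli_alba: 6
  Ficto_gracilis vs Ao_borealis: 5
  Bracho_elegans vs Junco_montana: 4
  Bracho_elegans vs Calli_alba: 6
  Bracho_elegans vs Ao_borealis: 5
  Junco_montana vs Calli_alba: 8
  Junco_montana vs Ao_borealis: 6
  Calli_alba vs Ao_borealis: 7
The smallest is 1, between Ficto_gracilis and Bracho_elegans.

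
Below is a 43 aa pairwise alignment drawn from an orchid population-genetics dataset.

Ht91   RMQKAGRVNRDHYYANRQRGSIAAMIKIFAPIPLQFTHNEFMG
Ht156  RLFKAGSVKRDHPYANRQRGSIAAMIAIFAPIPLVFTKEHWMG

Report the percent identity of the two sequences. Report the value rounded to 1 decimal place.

Mismatches occur at site 2 (M→L), site 3 (Q→F), site 7 (R→S), site 9 (N→K), site 13 (Y→P), site 27 (K→A), site 35 (Q→V), site 38 (H→K), site 39 (N→E), site 40 (E→H), site 41 (F→W).
32 of the 43 sites match, so the percent identity is 32/43 × 100 = 74.4%.

74.4%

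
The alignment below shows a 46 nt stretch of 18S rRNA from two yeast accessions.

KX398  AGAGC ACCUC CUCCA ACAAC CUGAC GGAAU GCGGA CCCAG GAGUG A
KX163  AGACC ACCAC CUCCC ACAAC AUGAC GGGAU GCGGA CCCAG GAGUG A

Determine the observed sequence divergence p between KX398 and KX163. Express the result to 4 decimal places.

0.1087

The sequences differ at positions 4 (G/C), 9 (U/A), 15 (A/C), 21 (C/A), 28 (A/G).
There are 5 differences over 46 sites, so p = 5/46 = 0.1087.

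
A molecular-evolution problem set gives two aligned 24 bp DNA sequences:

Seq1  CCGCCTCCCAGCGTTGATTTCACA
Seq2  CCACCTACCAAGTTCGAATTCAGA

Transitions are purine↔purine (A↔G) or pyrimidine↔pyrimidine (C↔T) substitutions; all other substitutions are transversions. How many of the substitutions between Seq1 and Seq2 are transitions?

Mismatches occur at site 3 (G/A, transition), site 7 (C/A, transversion), site 11 (G/A, transition), site 12 (C/G, transversion), site 13 (G/T, transversion), site 15 (T/C, transition), site 18 (T/A, transversion), site 23 (C/G, transversion).
Of the 8 differences, 3 transitions and 5 transversions, so the answer is 3.

3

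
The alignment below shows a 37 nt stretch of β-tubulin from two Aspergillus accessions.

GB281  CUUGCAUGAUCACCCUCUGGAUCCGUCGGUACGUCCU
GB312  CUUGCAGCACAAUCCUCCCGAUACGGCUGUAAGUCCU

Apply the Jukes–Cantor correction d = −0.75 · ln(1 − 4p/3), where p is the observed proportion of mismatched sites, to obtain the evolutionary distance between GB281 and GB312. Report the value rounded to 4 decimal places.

Differing sites — 7:U/G; 8:G/C; 10:U/C; 11:C/A; 13:C/U; 18:U/C; 19:G/C; 23:C/A; 26:U/G; 28:G/U; 32:C/A.
p = 11/37 = 0.297297.
d = −0.75 · ln(1 − (4/3)·0.297297) = −0.75 · ln(0.603604) = −0.75 · (-0.504837) = 0.3786.

0.3786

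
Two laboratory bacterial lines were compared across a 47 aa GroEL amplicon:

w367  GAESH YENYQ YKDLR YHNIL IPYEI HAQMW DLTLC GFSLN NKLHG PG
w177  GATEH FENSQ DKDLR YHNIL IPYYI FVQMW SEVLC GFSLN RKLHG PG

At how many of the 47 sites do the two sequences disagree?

Mismatches occur at site 3 (E→T), site 4 (S→E), site 6 (Y→F), site 9 (Y→S), site 11 (Y→D), site 24 (E→Y), site 26 (H→F), site 27 (A→V), site 31 (D→S), site 32 (L→E), site 33 (T→V), site 41 (N→R).
That gives 12 mismatches out of 47 aligned sites, so the Hamming distance is 12.

12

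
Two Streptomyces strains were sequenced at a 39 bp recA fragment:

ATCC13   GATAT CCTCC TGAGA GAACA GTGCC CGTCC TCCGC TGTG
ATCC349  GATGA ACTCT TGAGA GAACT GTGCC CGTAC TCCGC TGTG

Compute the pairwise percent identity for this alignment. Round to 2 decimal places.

84.62%

Differing sites — 4:A/G; 5:T/A; 6:C/A; 10:C/T; 20:A/T; 29:C/A.
33 of the 39 sites match, so the percent identity is 33/39 × 100 = 84.62%.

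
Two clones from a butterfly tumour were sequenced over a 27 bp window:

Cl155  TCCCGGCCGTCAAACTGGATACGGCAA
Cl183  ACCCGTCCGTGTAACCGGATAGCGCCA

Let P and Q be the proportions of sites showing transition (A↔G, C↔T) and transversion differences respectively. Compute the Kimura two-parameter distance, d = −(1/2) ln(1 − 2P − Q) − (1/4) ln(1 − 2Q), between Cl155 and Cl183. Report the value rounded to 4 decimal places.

Differing sites — 1:T/A (Tv); 6:G/T (Tv); 11:C/G (Tv); 12:A/T (Tv); 16:T/C (Ti); 22:C/G (Tv); 23:G/C (Tv); 26:A/C (Tv).
Of the 8 differences, 1 transition and 7 transversions over 27 sites: P = 1/27 = 0.037037, Q = 7/27 = 0.259259.
d = −0.5·ln(0.666667) − 0.25·ln(0.481482) = −0.5·(-0.405465) − 0.25·(-0.730886) = 0.3855.

0.3855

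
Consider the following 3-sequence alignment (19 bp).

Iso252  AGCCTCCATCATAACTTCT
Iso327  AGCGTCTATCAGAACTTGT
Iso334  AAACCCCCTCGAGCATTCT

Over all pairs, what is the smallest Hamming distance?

4

Pairwise Hamming distances:
  Iso252 vs Iso327: 4
  Iso252 vs Iso334: 9
  Iso327 vs Iso334: 12
The smallest is 4, between Iso252 and Iso327.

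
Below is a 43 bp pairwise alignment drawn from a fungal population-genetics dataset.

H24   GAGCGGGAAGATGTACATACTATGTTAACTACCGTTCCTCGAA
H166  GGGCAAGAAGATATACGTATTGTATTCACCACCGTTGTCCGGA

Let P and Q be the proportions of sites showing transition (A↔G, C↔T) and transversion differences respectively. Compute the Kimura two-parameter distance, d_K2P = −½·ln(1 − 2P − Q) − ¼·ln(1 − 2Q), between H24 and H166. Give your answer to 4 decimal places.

0.4884

The sequences differ at positions 2 (A/G, transition), 5 (G/A, transition), 6 (G/A, transition), 13 (G/A, transition), 17 (A/G, transition), 20 (C/T, transition), 22 (A/G, transition), 24 (G/A, transition), 27 (A/C, transversion), 30 (T/C, transition), 37 (C/G, transversion), 38 (C/T, transition), 39 (T/C, transition), 42 (A/G, transition).
Of the 14 differences, 12 transitions and 2 transversions over 43 sites: P = 12/43 = 0.279070, Q = 2/43 = 0.046512.
d = −0.5·ln(0.395348) − 0.25·ln(0.906976) = −0.5·(-0.927989) − 0.25·(-0.097639) = 0.4884.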